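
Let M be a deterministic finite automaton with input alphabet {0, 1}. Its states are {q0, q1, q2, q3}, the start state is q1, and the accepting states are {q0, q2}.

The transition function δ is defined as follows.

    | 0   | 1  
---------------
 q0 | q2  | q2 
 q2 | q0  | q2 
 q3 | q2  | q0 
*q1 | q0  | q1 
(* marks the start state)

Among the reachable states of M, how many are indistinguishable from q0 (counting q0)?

States {q3} cannot be reached from the start state, so discard them.
Initial partition by acceptance: {q0,q2} | {q1}.
The partition is now stable with 2 blocks: {q0,q2} | {q1}.
The equivalence class containing q0 is {q0,q2}, of size 2.

2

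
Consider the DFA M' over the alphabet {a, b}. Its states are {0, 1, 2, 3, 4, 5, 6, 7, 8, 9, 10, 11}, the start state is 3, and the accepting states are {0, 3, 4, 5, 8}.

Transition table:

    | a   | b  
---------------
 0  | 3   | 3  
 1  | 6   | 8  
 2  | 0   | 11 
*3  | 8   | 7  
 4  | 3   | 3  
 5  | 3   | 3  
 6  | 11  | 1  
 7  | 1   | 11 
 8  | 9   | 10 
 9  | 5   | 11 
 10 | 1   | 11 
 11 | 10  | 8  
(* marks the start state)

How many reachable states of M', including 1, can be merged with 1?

2

Reachable states from the start: {1,3,5,6,7,8,9,10,11}. Unreachable: {0,2,4} — drop them.
P0 = {3,5,8} | {1,6,7,9,10,11}.
Refine {3,5,8} on symbol a: members go to different blocks, giving {3,5} and {8}.
Refine {3,5} on symbol a: members go to different blocks, giving {3} and {5}.
Refine {1,6,7,9,10,11} on symbol a: members go to different blocks, giving {1,6,7,10,11} and {9}.
On input b, block {1,6,7,10,11} splits into {6,7,10} and {1,11}.
Stable partition: {3} | {6,7,10} | {8} | {5} | {9} | {1,11} — 6 equivalence classes.
State 1 belongs to the block {1,11}, which has 2 states.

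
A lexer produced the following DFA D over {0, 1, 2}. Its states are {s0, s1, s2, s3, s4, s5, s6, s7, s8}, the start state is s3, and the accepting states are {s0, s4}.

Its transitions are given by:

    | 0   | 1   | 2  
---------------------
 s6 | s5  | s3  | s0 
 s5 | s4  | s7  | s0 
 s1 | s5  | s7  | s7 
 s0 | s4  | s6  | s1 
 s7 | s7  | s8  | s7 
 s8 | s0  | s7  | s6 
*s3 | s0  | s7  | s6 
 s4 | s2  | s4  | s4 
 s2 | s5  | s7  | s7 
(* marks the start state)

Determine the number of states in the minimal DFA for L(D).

7

Start with accepting vs non-accepting: {s0,s4} | {s1,s2,s3,s5,s6,s7,s8}.
Split {s0,s4} by δ(·,0) → {s0} and {s4}.
Refine {s1,s2,s3,s5,s6,s7,s8} on symbol 0: members go to different blocks, giving {s1,s2,s6,s7} and {s3,s8} and {s5}.
On input 0, block {s1,s2,s6,s7} splits into {s1,s2,s6} and {s7}.
On input 1, block {s1,s2,s6} splits into {s1,s2} and {s6}.
The partition is now stable with 7 blocks: {s0} | {s1,s2} | {s4} | {s3,s8} | {s5} | {s7} | {s6}.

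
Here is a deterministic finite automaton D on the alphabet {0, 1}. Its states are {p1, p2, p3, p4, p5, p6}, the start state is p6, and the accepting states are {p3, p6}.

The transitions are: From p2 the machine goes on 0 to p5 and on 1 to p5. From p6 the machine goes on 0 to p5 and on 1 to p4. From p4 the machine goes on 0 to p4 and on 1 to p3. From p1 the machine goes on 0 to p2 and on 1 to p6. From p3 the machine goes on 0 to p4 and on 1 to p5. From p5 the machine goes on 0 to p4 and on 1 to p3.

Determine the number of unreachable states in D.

BFS from p6 reaches {p3, p4, p5, p6}; the 2 state(s) p1, p2 are never visited.

2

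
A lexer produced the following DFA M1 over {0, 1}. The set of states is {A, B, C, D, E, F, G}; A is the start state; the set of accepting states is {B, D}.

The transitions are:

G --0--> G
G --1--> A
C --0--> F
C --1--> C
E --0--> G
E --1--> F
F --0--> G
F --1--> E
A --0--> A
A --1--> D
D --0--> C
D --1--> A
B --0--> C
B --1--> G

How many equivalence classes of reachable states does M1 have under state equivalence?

5

Reachable states from the start: {A,C,D,E,F,G}. Unreachable: {B} — drop them.
Start with accepting vs non-accepting: {D} | {A,C,E,F,G}.
Split {A,C,E,F,G} by δ(·,1) → {C,E,F,G} and {A}.
Refine {C,E,F,G} on symbol 1: members go to different blocks, giving {C,E,F} and {G}.
Refine {C,E,F} on symbol 0: members go to different blocks, giving {E,F} and {C}.
Stable partition: {D} | {E,F} | {A} | {G} | {C} — 5 equivalence classes.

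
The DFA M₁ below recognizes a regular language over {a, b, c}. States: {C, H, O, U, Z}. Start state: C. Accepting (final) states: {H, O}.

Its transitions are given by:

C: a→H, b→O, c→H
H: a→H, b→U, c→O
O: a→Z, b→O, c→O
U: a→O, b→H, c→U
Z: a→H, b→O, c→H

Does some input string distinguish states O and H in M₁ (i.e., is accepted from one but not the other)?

Yes

Every state is reachable, so we keep all 5.
Initial partition by acceptance: {H,O} | {C,U,Z}.
On input a, block {H,O} splits into {O} and {H}.
Split {C,U,Z} by δ(·,a) → {C,Z} and {U}.
The partition is now stable with 4 blocks: {O} | {C,Z} | {H} | {U}.
O and H end up in different blocks, so they are distinguishable. For instance, the string 'a' is accepted from only H.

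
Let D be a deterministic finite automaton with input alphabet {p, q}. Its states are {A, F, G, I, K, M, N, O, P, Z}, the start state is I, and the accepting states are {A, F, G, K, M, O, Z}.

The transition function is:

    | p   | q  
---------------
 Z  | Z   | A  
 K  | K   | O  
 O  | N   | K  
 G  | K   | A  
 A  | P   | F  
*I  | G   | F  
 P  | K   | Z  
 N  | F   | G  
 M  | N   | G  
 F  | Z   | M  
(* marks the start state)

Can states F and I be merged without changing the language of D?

No

Every state is reachable, so we keep all 10.
Initial partition by acceptance: {A,F,G,K,M,O,Z} | {I,N,P}.
On input p, block {A,F,G,K,M,O,Z} splits into {F,G,K,Z} and {A,M,O}.
The partition is now stable with 3 blocks: {F,G,K,Z} | {I,N,P} | {A,M,O}.
F and I end up in different blocks, so they are distinguishable. For instance, the string 'ε' is accepted from only F.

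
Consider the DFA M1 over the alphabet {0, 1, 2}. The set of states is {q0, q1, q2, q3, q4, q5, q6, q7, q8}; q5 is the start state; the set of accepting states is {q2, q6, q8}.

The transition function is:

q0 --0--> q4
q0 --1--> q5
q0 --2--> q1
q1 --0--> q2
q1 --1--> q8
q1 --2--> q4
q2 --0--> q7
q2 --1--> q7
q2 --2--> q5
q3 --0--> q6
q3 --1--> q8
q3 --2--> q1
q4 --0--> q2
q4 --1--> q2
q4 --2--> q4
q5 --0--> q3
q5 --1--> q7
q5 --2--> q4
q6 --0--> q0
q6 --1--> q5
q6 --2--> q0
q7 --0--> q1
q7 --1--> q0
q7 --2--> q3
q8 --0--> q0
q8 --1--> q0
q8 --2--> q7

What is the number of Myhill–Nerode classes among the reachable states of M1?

3

All states are reachable from the start state.
Start with accepting vs non-accepting: {q2,q6,q8} | {q0,q1,q3,q4,q5,q7}.
Split {q0,q1,q3,q4,q5,q7} by δ(·,0) → {q0,q5,q7} and {q1,q3,q4}.
The partition is now stable with 3 blocks: {q2,q6,q8} | {q0,q5,q7} | {q1,q3,q4}.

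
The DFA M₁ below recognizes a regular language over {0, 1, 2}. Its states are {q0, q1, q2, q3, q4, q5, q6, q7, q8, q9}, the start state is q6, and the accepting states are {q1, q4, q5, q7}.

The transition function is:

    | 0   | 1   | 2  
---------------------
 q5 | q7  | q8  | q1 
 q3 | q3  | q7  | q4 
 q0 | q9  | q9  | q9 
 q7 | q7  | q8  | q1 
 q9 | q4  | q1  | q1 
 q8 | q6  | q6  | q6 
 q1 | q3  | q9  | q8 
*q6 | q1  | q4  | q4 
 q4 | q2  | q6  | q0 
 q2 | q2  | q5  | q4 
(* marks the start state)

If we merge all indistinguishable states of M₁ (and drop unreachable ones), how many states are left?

All states are reachable from the start state.
P0 = {q1,q4,q5,q7} | {q0,q2,q3,q6,q8,q9}.
Split {q1,q4,q5,q7} by δ(·,0) → {q1,q4} and {q5,q7}.
On input 0, block {q0,q2,q3,q6,q8,q9} splits into {q0,q2,q3,q8} and {q6,q9}.
On input 0, block {q0,q2,q3,q8} splits into {q0,q8} and {q2,q3}.
Stable partition: {q1,q4} | {q0,q8} | {q5,q7} | {q6,q9} | {q2,q3} — 5 equivalence classes.

5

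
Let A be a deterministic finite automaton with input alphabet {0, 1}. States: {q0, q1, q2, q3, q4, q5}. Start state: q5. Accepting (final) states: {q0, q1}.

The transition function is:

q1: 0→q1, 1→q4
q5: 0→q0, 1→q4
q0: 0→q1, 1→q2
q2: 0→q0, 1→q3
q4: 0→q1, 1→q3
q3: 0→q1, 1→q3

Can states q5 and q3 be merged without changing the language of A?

Yes

All states are reachable from the start state.
Initial partition by acceptance: {q0,q1} | {q2,q3,q4,q5}.
Stable partition: {q0,q1} | {q2,q3,q4,q5} — 2 equivalence classes.
q5 and q3 lie in the same block of the stable partition, so they are equivalent — no string distinguishes them.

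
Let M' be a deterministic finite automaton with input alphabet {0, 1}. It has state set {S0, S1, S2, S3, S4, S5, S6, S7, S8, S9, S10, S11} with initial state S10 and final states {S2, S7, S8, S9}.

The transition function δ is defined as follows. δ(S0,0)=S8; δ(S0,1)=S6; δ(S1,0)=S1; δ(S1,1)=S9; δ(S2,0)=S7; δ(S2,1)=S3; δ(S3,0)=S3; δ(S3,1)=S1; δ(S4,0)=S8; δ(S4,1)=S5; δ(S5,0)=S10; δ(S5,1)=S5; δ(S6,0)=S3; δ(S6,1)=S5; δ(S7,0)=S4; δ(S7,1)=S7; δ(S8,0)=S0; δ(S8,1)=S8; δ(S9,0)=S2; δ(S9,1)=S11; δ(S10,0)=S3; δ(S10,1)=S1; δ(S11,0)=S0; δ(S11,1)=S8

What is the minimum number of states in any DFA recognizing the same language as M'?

8

Initial partition by acceptance: {S2,S7,S8,S9} | {S0,S1,S3,S4,S5,S6,S10,S11}.
Refine {S2,S7,S8,S9} on symbol 0: members go to different blocks, giving {S2,S9} and {S7,S8}.
On input 0, block {S2,S9} splits into {S2} and {S9}.
Split {S0,S1,S3,S4,S5,S6,S10,S11} by δ(·,0) → {S1,S3,S5,S6,S10,S11} and {S0,S4}.
Split {S1,S3,S5,S6,S10,S11} by δ(·,0) → {S1,S3,S5,S6,S10} and {S11}.
Refine {S1,S3,S5,S6,S10} on symbol 1: members go to different blocks, giving {S3,S5,S6,S10} and {S1}.
Refine {S3,S5,S6,S10} on symbol 1: members go to different blocks, giving {S3,S10} and {S5,S6}.
No further refinement is possible. Final partition (8 blocks): {S2} | {S3,S10} | {S7,S8} | {S9} | {S0,S4} | {S11} | {S1} | {S5,S6}.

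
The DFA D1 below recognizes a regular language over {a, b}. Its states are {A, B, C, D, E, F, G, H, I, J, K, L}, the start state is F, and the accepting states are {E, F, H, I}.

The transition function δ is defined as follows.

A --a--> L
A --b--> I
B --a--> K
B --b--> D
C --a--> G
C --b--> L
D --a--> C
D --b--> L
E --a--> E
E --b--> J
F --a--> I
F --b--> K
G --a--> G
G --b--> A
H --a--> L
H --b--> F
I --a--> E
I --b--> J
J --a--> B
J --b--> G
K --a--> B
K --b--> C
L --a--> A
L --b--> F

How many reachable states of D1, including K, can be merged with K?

Reachable states from the start: {A,B,C,D,E,F,G,I,J,K,L}. Unreachable: {H} — drop them.
Initial partition by acceptance: {E,F,I} | {A,B,C,D,G,J,K,L}.
Split {A,B,C,D,G,J,K,L} by δ(·,b) → {B,C,D,G,J,K} and {A,L}.
Split {B,C,D,G,J,K} by δ(·,b) → {B,J,K} and {C,D,G}.
No further refinement is possible. Final partition (4 blocks): {E,F,I} | {B,J,K} | {A,L} | {C,D,G}.
State K belongs to the block {B,J,K}, which has 3 states.

3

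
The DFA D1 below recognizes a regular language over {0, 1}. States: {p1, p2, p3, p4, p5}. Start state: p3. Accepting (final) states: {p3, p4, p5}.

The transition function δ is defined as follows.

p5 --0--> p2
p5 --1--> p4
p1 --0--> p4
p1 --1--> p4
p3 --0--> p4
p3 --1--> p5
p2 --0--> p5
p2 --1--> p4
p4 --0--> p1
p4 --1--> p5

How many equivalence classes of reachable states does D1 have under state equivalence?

3

Every state is reachable, so we keep all 5.
P0 = {p3,p4,p5} | {p1,p2}.
On input 0, block {p3,p4,p5} splits into {p4,p5} and {p3}.
No further refinement is possible. Final partition (3 blocks): {p4,p5} | {p1,p2} | {p3}.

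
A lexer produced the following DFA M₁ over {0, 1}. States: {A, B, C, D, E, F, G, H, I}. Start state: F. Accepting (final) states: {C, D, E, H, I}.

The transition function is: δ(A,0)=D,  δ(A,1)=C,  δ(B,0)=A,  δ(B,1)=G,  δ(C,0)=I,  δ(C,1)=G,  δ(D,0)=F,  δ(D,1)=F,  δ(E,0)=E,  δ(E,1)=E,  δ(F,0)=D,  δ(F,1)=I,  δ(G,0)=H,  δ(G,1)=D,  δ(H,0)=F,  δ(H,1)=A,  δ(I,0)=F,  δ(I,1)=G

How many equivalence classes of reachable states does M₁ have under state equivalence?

7

States {B,E} cannot be reached from the start state, so discard them.
P0 = {C,D,H,I} | {A,F,G}.
On input 0, block {C,D,H,I} splits into {D,H,I} and {C}.
Split {A,F,G} by δ(·,1) → {F,G} and {A}.
Refine {D,H,I} on symbol 1: members go to different blocks, giving {D,I} and {H}.
Refine {F,G} on symbol 0: members go to different blocks, giving {F} and {G}.
On input 1, block {D,I} splits into {D} and {I}.
Stable partition: {D} | {F} | {C} | {A} | {H} | {G} | {I} — 7 equivalence classes.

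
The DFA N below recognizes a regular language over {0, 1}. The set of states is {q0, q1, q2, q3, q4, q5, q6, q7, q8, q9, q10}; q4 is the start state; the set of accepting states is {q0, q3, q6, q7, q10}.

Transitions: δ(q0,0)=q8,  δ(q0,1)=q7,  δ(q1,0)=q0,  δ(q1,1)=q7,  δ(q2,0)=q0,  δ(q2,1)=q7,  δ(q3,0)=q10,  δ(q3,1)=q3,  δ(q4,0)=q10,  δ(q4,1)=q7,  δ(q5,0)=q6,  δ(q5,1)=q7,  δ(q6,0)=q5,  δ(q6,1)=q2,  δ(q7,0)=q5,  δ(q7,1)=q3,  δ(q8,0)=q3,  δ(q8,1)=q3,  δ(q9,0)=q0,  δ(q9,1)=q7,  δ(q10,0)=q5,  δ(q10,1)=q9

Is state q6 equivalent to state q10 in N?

First remove the unreachable states {q1}; 10 states remain.
Start with accepting vs non-accepting: {q0,q3,q6,q7,q10} | {q2,q4,q5,q8,q9}.
Refine {q0,q3,q6,q7,q10} on symbol 0: members go to different blocks, giving {q0,q6,q7,q10} and {q3}.
On input 1, block {q0,q6,q7,q10} splits into {q6,q10} and {q0} and {q7}.
Refine {q2,q4,q5,q8,q9} on symbol 0: members go to different blocks, giving {q2,q9} and {q4,q5} and {q8}.
Stable partition: {q6,q10} | {q2,q9} | {q3} | {q0} | {q7} | {q4,q5} | {q8} — 7 equivalence classes.
q6 and q10 lie in the same block of the stable partition, so they are equivalent — no string distinguishes them.

Yes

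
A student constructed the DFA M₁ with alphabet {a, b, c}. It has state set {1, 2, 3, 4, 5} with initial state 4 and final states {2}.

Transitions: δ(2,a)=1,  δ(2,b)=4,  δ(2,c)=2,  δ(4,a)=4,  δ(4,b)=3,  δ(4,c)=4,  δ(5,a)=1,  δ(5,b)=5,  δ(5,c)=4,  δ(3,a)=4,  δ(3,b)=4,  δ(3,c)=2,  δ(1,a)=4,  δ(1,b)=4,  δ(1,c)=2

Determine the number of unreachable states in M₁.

BFS from 4 reaches {1, 2, 3, 4}; the 1 state(s) 5 are never visited.

1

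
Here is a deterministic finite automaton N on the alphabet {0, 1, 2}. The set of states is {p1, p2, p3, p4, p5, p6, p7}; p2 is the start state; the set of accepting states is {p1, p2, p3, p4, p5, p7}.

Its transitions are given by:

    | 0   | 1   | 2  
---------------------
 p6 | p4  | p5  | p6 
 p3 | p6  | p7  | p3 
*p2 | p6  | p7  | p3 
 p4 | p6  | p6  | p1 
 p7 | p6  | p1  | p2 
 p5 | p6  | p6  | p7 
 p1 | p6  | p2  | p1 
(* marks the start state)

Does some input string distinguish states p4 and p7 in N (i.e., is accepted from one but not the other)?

Every state is reachable, so we keep all 7.
Start with accepting vs non-accepting: {p1,p2,p3,p4,p5,p7} | {p6}.
Split {p1,p2,p3,p4,p5,p7} by δ(·,1) → {p1,p2,p3,p7} and {p4,p5}.
Stable partition: {p1,p2,p3,p7} | {p6} | {p4,p5} — 3 equivalence classes.
p4 and p7 end up in different blocks, so they are distinguishable. For instance, the string '1' is accepted from only p7.

Yes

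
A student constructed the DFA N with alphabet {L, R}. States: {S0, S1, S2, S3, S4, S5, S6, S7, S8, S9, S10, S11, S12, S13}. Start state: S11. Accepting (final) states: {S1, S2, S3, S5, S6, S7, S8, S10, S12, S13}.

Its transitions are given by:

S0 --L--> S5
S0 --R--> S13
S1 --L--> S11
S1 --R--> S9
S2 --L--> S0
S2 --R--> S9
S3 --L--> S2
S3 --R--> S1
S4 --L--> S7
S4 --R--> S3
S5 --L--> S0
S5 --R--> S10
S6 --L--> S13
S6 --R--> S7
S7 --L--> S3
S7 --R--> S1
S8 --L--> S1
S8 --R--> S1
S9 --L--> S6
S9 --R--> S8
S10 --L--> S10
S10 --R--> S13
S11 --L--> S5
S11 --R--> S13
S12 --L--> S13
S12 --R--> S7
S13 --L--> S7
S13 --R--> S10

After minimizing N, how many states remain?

9

States {S4,S12} cannot be reached from the start state, so discard them.
Start with accepting vs non-accepting: {S1,S2,S3,S5,S6,S7,S8,S10,S13} | {S0,S9,S11}.
Split {S1,S2,S3,S5,S6,S7,S8,S10,S13} by δ(·,L) → {S3,S6,S7,S8,S10,S13} and {S1,S2,S5}.
On input L, block {S3,S6,S7,S8,S10,S13} splits into {S6,S7,S10,S13} and {S3,S8}.
Split {S6,S7,S10,S13} by δ(·,L) → {S6,S10,S13} and {S7}.
On input L, block {S6,S10,S13} splits into {S6,S10} and {S13}.
Split {S6,S10} by δ(·,L) → {S6} and {S10}.
On input L, block {S0,S9,S11} splits into {S0,S11} and {S9}.
On input R, block {S1,S2,S5} splits into {S1,S2} and {S5}.
No further refinement is possible. Final partition (9 blocks): {S6} | {S0,S11} | {S1,S2} | {S3,S8} | {S7} | {S13} | {S10} | {S9} | {S5}.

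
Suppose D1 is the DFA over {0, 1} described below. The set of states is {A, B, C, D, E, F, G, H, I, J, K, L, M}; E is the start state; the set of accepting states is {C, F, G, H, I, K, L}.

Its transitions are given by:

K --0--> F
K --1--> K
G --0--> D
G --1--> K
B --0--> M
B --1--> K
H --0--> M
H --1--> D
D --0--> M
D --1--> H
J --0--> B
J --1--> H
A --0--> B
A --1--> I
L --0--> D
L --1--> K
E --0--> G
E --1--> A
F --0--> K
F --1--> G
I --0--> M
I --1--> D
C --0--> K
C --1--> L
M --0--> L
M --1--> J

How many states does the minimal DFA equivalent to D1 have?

8

States {C} cannot be reached from the start state, so discard them.
Start with accepting vs non-accepting: {F,G,H,I,K,L} | {A,B,D,E,J,M}.
Refine {F,G,H,I,K,L} on symbol 0: members go to different blocks, giving {G,H,I,L} and {F,K}.
Refine {G,H,I,L} on symbol 1: members go to different blocks, giving {G,L} and {H,I}.
Refine {A,B,D,E,J,M} on symbol 0: members go to different blocks, giving {A,B,D,J} and {E,M}.
Refine {A,B,D,J} on symbol 0: members go to different blocks, giving {A,J} and {B,D}.
Split {F,K} by δ(·,1) → {F} and {K}.
On input 1, block {B,D} splits into {B} and {D}.
The partition is now stable with 8 blocks: {G,L} | {A,J} | {F} | {H,I} | {E,M} | {B} | {K} | {D}.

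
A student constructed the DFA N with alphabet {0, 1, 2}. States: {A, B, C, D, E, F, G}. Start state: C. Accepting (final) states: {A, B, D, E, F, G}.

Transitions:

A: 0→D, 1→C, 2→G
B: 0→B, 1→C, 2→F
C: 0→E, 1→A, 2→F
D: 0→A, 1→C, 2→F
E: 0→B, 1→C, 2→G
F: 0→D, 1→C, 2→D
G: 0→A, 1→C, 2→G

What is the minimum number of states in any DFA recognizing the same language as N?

2

Every state is reachable, so we keep all 7.
Start with accepting vs non-accepting: {A,B,D,E,F,G} | {C}.
The partition is now stable with 2 blocks: {A,B,D,E,F,G} | {C}.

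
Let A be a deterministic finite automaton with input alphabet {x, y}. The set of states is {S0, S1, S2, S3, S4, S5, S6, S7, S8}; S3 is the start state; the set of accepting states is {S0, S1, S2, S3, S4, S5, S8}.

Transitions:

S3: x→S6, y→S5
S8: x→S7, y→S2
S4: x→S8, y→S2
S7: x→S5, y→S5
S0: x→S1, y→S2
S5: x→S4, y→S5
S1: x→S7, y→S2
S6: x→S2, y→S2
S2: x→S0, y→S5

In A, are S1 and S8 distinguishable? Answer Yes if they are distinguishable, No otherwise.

All states are reachable from the start state.
P0 = {S0,S1,S2,S3,S4,S5,S8} | {S6,S7}.
Split {S0,S1,S2,S3,S4,S5,S8} by δ(·,x) → {S0,S2,S4,S5} and {S1,S3,S8}.
Split {S0,S2,S4,S5} by δ(·,x) → {S0,S4} and {S2,S5}.
The partition is now stable with 4 blocks: {S0,S4} | {S6,S7} | {S1,S3,S8} | {S2,S5}.
S1 and S8 lie in the same block of the stable partition, so they are equivalent — no string distinguishes them.

No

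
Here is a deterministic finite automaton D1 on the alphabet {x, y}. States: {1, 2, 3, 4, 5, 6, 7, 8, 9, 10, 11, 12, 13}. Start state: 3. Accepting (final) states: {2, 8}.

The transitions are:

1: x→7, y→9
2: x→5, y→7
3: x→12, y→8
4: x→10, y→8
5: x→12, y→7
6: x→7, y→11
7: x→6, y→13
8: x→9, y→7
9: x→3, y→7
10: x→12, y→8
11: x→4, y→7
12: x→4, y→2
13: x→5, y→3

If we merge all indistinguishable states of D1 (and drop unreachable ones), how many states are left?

6

First remove the unreachable states {1}; 12 states remain.
Initial partition by acceptance: {2,8} | {3,4,5,6,7,9,10,11,12,13}.
On input y, block {3,4,5,6,7,9,10,11,12,13} splits into {5,6,7,9,11,13} and {3,4,10,12}.
On input x, block {5,6,7,9,11,13} splits into {5,9,11} and {6,7,13}.
Split {6,7,13} by δ(·,x) → {6,7} and {13}.
Split {6,7} by δ(·,y) → {6} and {7}.
The partition is now stable with 6 blocks: {2,8} | {5,9,11} | {3,4,10,12} | {6} | {13} | {7}.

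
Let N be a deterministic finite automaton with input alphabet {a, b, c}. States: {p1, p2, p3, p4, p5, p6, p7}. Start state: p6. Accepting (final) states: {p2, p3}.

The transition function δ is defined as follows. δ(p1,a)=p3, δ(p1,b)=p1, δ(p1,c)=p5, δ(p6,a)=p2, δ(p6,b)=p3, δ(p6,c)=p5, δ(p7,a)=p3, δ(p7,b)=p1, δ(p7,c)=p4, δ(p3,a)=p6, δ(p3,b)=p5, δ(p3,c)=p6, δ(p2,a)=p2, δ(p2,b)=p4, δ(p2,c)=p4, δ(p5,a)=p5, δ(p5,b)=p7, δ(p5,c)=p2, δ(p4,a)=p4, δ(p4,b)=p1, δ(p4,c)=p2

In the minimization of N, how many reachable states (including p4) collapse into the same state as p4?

2

Every state is reachable, so we keep all 7.
Start with accepting vs non-accepting: {p2,p3} | {p1,p4,p5,p6,p7}.
On input a, block {p2,p3} splits into {p2} and {p3}.
Split {p1,p4,p5,p6,p7} by δ(·,a) → {p1,p7} and {p4,p5} and {p6}.
The partition is now stable with 5 blocks: {p2} | {p1,p7} | {p3} | {p4,p5} | {p6}.
The equivalence class containing p4 is {p4,p5}, of size 2.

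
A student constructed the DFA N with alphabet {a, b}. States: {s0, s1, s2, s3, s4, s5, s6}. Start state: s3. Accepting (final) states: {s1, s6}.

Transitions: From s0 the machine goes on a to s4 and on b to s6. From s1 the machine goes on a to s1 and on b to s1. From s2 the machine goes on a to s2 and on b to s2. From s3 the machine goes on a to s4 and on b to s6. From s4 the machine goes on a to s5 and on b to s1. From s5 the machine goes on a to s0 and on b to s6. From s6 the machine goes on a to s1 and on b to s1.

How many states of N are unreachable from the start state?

Starting at s3 and following transitions, the reachable set is {s0, s1, s3, s4, s5, s6}. That leaves s2 unreachable — 1 in total.

1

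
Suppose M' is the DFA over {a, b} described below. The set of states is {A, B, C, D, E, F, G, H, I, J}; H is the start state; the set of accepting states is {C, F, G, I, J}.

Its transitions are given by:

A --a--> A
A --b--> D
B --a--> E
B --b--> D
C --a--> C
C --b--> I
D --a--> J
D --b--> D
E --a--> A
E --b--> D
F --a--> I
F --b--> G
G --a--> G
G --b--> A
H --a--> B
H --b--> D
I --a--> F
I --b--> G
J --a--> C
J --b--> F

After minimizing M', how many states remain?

Start with accepting vs non-accepting: {C,F,G,I,J} | {A,B,D,E,H}.
On input b, block {C,F,G,I,J} splits into {C,F,I,J} and {G}.
Refine {C,F,I,J} on symbol b: members go to different blocks, giving {C,J} and {F,I}.
On input a, block {A,B,D,E,H} splits into {A,B,E,H} and {D}.
Stable partition: {C,J} | {A,B,E,H} | {G} | {F,I} | {D} — 5 equivalence classes.

5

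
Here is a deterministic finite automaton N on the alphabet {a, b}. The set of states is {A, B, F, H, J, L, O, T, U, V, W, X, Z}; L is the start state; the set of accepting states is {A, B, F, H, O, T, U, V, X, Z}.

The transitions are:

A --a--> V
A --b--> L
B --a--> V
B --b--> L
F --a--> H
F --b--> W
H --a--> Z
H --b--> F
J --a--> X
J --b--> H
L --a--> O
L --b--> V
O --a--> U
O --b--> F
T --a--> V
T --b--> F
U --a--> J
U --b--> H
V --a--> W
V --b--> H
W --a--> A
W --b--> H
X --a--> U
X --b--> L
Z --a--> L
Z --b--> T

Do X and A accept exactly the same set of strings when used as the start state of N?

Yes

Reachable states from the start: {A,F,H,J,L,O,T,U,V,W,X,Z}. Unreachable: {B} — drop them.
Start with accepting vs non-accepting: {A,F,H,O,T,U,V,X,Z} | {J,L,W}.
Refine {A,F,H,O,T,U,V,X,Z} on symbol a: members go to different blocks, giving {A,F,H,O,T,X} and {U,V,Z}.
Refine {A,F,H,O,T,X} on symbol a: members go to different blocks, giving {A,H,O,T,X} and {F}.
Refine {A,H,O,T,X} on symbol b: members go to different blocks, giving {H,O,T} and {A,X}.
Split {J,L,W} by δ(·,a) → {J,W} and {L}.
Split {U,V,Z} by δ(·,a) → {U,V} and {Z}.
On input a, block {H,O,T} splits into {O,T} and {H}.
No further refinement is possible. Final partition (8 blocks): {O,T} | {J,W} | {U,V} | {F} | {A,X} | {L} | {Z} | {H}.
X and A lie in the same block of the stable partition, so they are equivalent — no string distinguishes them.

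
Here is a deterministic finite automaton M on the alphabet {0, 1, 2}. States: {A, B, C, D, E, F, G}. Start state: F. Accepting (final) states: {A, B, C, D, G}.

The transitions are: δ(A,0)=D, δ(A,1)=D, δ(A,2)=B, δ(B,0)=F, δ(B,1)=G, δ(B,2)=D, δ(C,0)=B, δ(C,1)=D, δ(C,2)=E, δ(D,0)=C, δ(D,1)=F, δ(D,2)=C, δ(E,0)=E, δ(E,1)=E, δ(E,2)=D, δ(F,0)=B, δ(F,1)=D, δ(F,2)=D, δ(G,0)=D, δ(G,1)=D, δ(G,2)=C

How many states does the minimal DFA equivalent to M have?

First remove the unreachable states {A}; 6 states remain.
Start with accepting vs non-accepting: {B,C,D,G} | {E,F}.
Refine {B,C,D,G} on symbol 0: members go to different blocks, giving {C,D,G} and {B}.
On input 0, block {C,D,G} splits into {D,G} and {C}.
Refine {D,G} on symbol 0: members go to different blocks, giving {D} and {G}.
On input 0, block {E,F} splits into {E} and {F}.
No further refinement is possible. Final partition (6 blocks): {D} | {E} | {B} | {C} | {G} | {F}.

6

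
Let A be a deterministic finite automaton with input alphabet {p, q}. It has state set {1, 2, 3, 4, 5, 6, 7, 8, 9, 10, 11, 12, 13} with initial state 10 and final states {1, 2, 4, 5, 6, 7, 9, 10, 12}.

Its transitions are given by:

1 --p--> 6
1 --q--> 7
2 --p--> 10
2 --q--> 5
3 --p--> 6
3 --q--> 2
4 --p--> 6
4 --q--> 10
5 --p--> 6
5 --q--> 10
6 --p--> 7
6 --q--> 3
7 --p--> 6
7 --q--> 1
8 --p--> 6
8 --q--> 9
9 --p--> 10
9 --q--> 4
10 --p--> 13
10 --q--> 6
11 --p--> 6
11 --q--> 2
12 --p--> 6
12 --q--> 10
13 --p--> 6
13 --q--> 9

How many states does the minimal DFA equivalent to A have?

6

First remove the unreachable states {8,11,12}; 10 states remain.
Start with accepting vs non-accepting: {1,2,4,5,6,7,9,10} | {3,13}.
Refine {1,2,4,5,6,7,9,10} on symbol p: members go to different blocks, giving {1,2,4,5,6,7,9} and {10}.
Refine {1,2,4,5,6,7,9} on symbol p: members go to different blocks, giving {1,4,5,6,7} and {2,9}.
Refine {1,4,5,6,7} on symbol q: members go to different blocks, giving {1,7} and {4,5} and {6}.
The partition is now stable with 6 blocks: {1,7} | {3,13} | {10} | {2,9} | {4,5} | {6}.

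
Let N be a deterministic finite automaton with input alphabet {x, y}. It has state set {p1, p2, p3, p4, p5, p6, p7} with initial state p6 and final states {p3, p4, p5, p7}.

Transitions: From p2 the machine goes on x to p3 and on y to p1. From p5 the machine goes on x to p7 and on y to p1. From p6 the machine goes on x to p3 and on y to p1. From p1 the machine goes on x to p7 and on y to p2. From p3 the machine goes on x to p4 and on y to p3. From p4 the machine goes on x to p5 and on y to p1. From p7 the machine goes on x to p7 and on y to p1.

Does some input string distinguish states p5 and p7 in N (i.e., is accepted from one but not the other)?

No

All states are reachable from the start state.
Start with accepting vs non-accepting: {p3,p4,p5,p7} | {p1,p2,p6}.
On input y, block {p3,p4,p5,p7} splits into {p4,p5,p7} and {p3}.
On input x, block {p1,p2,p6} splits into {p2,p6} and {p1}.
No further refinement is possible. Final partition (4 blocks): {p4,p5,p7} | {p2,p6} | {p3} | {p1}.
p5 and p7 lie in the same block of the stable partition, so they are equivalent — no string distinguishes them.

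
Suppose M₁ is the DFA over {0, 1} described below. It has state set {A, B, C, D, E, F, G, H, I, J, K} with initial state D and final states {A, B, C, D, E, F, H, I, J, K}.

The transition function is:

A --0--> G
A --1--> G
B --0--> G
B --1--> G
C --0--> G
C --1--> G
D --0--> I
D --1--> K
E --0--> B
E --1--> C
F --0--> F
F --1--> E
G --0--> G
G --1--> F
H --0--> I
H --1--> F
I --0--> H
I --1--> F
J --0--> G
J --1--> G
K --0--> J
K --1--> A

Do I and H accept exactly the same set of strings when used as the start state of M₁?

Every state is reachable, so we keep all 11.
P0 = {A,B,C,D,E,F,H,I,J,K} | {G}.
On input 0, block {A,B,C,D,E,F,H,I,J,K} splits into {D,E,F,H,I,K} and {A,B,C,J}.
Split {D,E,F,H,I,K} by δ(·,0) → {D,F,H,I} and {E,K}.
Split {D,F,H,I} by δ(·,1) → {D,F} and {H,I}.
On input 0, block {D,F} splits into {D} and {F}.
Stable partition: {D} | {G} | {A,B,C,J} | {E,K} | {H,I} | {F} — 6 equivalence classes.
I and H lie in the same block of the stable partition, so they are equivalent — no string distinguishes them.

Yes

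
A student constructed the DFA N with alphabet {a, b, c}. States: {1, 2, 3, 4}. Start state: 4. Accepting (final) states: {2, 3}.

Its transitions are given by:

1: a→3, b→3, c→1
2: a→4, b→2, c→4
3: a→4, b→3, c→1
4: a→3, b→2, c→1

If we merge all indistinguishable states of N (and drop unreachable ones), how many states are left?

2

Every state is reachable, so we keep all 4.
Initial partition by acceptance: {2,3} | {1,4}.
No further refinement is possible. Final partition (2 blocks): {2,3} | {1,4}.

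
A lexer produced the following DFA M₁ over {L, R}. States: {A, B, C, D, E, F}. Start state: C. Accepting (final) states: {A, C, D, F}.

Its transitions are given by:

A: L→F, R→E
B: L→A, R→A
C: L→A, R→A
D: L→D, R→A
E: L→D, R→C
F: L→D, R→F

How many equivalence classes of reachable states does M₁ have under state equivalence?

5

Reachable states from the start: {A,C,D,E,F}. Unreachable: {B} — drop them.
Start with accepting vs non-accepting: {A,C,D,F} | {E}.
On input R, block {A,C,D,F} splits into {C,D,F} and {A}.
Split {C,D,F} by δ(·,L) → {D,F} and {C}.
On input R, block {D,F} splits into {D} and {F}.
No further refinement is possible. Final partition (5 blocks): {D} | {E} | {A} | {C} | {F}.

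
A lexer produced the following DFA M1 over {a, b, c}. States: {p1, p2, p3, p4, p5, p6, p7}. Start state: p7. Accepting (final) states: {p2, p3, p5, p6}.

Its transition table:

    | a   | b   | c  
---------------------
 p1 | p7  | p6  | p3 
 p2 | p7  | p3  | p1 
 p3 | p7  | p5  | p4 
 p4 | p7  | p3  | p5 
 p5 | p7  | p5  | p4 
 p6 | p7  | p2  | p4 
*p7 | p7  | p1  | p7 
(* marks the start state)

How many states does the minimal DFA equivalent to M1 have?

All states are reachable from the start state.
Initial partition by acceptance: {p2,p3,p5,p6} | {p1,p4,p7}.
Refine {p1,p4,p7} on symbol b: members go to different blocks, giving {p1,p4} and {p7}.
The partition is now stable with 3 blocks: {p2,p3,p5,p6} | {p1,p4} | {p7}.

3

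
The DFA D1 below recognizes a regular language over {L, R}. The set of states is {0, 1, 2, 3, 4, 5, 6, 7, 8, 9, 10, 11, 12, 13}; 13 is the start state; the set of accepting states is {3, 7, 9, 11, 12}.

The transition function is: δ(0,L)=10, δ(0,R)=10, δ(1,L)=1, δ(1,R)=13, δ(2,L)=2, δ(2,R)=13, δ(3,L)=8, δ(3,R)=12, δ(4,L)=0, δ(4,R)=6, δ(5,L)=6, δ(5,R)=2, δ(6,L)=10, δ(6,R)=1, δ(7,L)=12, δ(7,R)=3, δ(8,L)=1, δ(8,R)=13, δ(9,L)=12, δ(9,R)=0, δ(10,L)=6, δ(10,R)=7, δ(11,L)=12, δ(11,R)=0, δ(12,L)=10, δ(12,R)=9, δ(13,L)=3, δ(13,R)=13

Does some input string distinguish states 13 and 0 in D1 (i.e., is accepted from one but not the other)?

States {2,4,5,11} cannot be reached from the start state, so discard them.
P0 = {3,7,9,12} | {0,1,6,8,10,13}.
On input L, block {3,7,9,12} splits into {3,12} and {7,9}.
Refine {3,12} on symbol R: members go to different blocks, giving {3} and {12}.
Refine {0,1,6,8,10,13} on symbol L: members go to different blocks, giving {0,1,6,8,10} and {13}.
Split {0,1,6,8,10} by δ(·,R) → {0,6} and {1,8} and {10}.
Refine {0,6} on symbol R: members go to different blocks, giving {0} and {6}.
Refine {7,9} on symbol R: members go to different blocks, giving {7} and {9}.
Stable partition: {3} | {0} | {7} | {12} | {13} | {1,8} | {10} | {6} | {9} — 9 equivalence classes.
13 and 0 end up in different blocks, so they are distinguishable. For instance, the string 'L' is accepted from only 13.

Yes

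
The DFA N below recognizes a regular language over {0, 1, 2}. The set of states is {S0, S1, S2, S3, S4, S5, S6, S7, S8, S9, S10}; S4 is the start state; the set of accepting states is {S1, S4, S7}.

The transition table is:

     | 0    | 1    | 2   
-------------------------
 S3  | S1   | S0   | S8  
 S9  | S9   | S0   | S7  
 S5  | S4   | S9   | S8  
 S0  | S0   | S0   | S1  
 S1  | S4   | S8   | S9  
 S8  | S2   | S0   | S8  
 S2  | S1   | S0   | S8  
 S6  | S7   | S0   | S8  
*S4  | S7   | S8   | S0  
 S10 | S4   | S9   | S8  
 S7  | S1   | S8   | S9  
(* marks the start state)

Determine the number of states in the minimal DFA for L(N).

4

States {S3,S5,S6,S10} cannot be reached from the start state, so discard them.
Start with accepting vs non-accepting: {S1,S4,S7} | {S0,S2,S8,S9}.
Refine {S0,S2,S8,S9} on symbol 0: members go to different blocks, giving {S0,S8,S9} and {S2}.
On input 0, block {S0,S8,S9} splits into {S0,S9} and {S8}.
The partition is now stable with 4 blocks: {S1,S4,S7} | {S0,S9} | {S2} | {S8}.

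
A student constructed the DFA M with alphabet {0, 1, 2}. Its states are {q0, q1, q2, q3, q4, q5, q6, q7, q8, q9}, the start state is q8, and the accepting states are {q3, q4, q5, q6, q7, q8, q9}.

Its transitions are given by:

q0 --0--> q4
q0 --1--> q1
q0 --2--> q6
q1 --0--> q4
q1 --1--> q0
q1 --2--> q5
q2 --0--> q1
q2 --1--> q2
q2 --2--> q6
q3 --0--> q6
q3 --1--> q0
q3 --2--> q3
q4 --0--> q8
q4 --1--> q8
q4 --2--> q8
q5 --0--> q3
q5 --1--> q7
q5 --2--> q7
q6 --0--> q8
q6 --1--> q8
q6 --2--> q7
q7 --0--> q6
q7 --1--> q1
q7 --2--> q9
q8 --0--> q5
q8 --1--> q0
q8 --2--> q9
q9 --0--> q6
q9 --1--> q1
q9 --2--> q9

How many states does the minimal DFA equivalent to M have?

Reachable states from the start: {q0,q1,q3,q4,q5,q6,q7,q8,q9}. Unreachable: {q2} — drop them.
Start with accepting vs non-accepting: {q3,q4,q5,q6,q7,q8,q9} | {q0,q1}.
On input 1, block {q3,q4,q5,q6,q7,q8,q9} splits into {q3,q7,q8,q9} and {q4,q5,q6}.
Stable partition: {q3,q7,q8,q9} | {q0,q1} | {q4,q5,q6} — 3 equivalence classes.

3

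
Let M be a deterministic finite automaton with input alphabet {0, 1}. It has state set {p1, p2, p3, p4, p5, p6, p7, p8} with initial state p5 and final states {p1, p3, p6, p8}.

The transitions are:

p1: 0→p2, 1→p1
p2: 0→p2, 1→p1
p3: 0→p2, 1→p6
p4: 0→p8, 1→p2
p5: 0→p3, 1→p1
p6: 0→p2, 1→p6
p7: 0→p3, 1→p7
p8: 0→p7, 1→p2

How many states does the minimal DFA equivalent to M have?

3

Reachable states from the start: {p1,p2,p3,p5,p6}. Unreachable: {p4,p7,p8} — drop them.
Initial partition by acceptance: {p1,p3,p6} | {p2,p5}.
Split {p2,p5} by δ(·,0) → {p2} and {p5}.
The partition is now stable with 3 blocks: {p1,p3,p6} | {p2} | {p5}.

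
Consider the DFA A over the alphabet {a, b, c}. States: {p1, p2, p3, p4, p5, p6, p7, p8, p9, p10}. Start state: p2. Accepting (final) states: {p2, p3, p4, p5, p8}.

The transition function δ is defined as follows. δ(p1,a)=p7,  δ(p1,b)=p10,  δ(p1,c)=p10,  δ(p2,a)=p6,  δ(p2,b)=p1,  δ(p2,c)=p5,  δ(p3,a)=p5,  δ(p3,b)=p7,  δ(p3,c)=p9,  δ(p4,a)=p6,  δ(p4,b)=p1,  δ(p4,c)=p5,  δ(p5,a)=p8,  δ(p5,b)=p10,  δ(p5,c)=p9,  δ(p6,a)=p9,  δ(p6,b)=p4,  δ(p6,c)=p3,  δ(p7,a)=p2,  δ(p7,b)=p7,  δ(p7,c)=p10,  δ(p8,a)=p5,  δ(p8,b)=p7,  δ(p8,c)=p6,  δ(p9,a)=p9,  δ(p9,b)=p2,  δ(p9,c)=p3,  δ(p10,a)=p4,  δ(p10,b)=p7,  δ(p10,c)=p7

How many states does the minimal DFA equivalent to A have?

All states are reachable from the start state.
Start with accepting vs non-accepting: {p2,p3,p4,p5,p8} | {p1,p6,p7,p9,p10}.
Refine {p2,p3,p4,p5,p8} on symbol a: members go to different blocks, giving {p3,p5,p8} and {p2,p4}.
Refine {p1,p6,p7,p9,p10} on symbol a: members go to different blocks, giving {p1,p6,p9} and {p7,p10}.
On input a, block {p1,p6,p9} splits into {p6,p9} and {p1}.
Stable partition: {p3,p5,p8} | {p6,p9} | {p2,p4} | {p7,p10} | {p1} — 5 equivalence classes.

5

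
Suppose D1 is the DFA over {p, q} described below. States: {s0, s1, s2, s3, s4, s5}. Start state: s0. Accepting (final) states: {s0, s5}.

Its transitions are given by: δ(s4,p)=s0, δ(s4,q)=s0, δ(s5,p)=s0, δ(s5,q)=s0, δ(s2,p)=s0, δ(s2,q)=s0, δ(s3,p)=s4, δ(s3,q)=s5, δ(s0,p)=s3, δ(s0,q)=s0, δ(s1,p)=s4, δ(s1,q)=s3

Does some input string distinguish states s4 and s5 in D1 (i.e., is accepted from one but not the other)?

Reachable states from the start: {s0,s3,s4,s5}. Unreachable: {s1,s2} — drop them.
P0 = {s0,s5} | {s3,s4}.
Split {s0,s5} by δ(·,p) → {s0} and {s5}.
On input p, block {s3,s4} splits into {s3} and {s4}.
No further refinement is possible. Final partition (4 blocks): {s0} | {s3} | {s5} | {s4}.
s4 and s5 end up in different blocks, so they are distinguishable. For instance, the string 'ε' is accepted from only s5.

Yes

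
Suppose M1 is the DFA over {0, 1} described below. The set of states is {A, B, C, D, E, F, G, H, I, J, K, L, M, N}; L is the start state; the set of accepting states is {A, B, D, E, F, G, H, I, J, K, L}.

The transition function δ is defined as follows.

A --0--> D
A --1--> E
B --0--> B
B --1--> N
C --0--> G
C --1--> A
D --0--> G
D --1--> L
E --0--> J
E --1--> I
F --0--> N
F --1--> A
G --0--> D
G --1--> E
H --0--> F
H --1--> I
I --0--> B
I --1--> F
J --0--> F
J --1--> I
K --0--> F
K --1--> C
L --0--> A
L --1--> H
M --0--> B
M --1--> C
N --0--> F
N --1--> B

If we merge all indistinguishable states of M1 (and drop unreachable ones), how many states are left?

States {C,K,M} cannot be reached from the start state, so discard them.
P0 = {A,B,D,E,F,G,H,I,J,L} | {N}.
On input 0, block {A,B,D,E,F,G,H,I,J,L} splits into {A,B,D,E,G,H,I,J,L} and {F}.
On input 0, block {A,B,D,E,G,H,I,J,L} splits into {A,B,D,E,G,I,L} and {H,J}.
Refine {A,B,D,E,G,I,L} on symbol 0: members go to different blocks, giving {A,B,D,G,I,L} and {E}.
Split {A,B,D,G,I,L} by δ(·,1) → {A,G} and {B} and {D} and {I} and {L}.
The partition is now stable with 9 blocks: {A,G} | {N} | {F} | {H,J} | {E} | {B} | {D} | {I} | {L}.

9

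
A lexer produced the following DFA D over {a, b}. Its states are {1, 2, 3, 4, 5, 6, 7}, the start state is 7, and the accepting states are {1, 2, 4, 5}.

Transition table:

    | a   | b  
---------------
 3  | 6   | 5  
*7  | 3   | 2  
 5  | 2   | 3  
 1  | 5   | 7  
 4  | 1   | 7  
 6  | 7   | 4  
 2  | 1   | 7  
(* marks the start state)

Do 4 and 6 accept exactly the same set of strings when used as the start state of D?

No

All states are reachable from the start state.
Initial partition by acceptance: {1,2,4,5} | {3,6,7}.
The partition is now stable with 2 blocks: {1,2,4,5} | {3,6,7}.
4 and 6 end up in different blocks, so they are distinguishable. For instance, the string 'ε' is accepted from only 4.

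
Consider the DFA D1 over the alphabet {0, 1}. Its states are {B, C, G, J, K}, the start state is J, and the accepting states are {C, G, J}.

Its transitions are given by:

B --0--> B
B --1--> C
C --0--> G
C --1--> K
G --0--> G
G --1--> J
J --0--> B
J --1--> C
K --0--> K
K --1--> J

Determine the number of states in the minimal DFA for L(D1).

Initial partition by acceptance: {C,G,J} | {B,K}.
On input 0, block {C,G,J} splits into {C,G} and {J}.
Refine {C,G} on symbol 1: members go to different blocks, giving {G} and {C}.
On input 1, block {B,K} splits into {K} and {B}.
The partition is now stable with 5 blocks: {G} | {K} | {J} | {C} | {B}.

5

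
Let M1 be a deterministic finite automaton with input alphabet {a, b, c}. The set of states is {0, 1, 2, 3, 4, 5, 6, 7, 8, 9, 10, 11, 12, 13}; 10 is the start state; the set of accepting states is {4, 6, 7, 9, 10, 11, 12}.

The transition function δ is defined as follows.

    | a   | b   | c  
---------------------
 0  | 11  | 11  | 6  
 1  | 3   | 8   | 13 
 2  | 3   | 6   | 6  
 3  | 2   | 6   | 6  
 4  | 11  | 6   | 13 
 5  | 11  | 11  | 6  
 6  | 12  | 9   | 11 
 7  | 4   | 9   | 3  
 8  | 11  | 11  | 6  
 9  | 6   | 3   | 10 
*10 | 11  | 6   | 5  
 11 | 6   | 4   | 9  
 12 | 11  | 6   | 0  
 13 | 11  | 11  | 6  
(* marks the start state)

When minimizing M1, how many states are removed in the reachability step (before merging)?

3

Starting at 10 and following transitions, the reachable set is {0, 2, 3, 4, 5, 6, 9, 10, 11, 12, 13}. That leaves 1, 7, 8 unreachable — 3 in total.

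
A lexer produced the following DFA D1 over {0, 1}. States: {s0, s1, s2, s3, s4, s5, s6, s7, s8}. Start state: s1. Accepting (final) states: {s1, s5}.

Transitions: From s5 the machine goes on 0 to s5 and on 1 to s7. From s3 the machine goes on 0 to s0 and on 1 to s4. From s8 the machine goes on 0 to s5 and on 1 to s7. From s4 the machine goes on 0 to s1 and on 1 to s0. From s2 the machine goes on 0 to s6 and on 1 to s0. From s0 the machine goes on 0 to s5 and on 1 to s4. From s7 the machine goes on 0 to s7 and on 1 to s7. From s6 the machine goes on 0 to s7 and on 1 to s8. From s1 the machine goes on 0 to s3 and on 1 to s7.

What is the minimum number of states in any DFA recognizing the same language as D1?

First remove the unreachable states {s2,s6,s8}; 6 states remain.
Start with accepting vs non-accepting: {s1,s5} | {s0,s3,s4,s7}.
Refine {s1,s5} on symbol 0: members go to different blocks, giving {s1} and {s5}.
Split {s0,s3,s4,s7} by δ(·,0) → {s3,s7} and {s0} and {s4}.
Split {s3,s7} by δ(·,0) → {s3} and {s7}.
Stable partition: {s1} | {s3} | {s5} | {s0} | {s4} | {s7} — 6 equivalence classes.

6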